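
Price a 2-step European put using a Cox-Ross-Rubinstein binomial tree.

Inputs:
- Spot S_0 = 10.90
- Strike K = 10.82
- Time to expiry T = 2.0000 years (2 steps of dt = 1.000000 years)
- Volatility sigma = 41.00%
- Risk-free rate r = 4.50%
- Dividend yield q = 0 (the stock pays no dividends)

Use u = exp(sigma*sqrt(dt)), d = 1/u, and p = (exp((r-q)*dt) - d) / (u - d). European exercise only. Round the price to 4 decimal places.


Answer: Price = V(0,0) = 1.6430

Derivation:
dt = T/N = 1.000000
u = exp(sigma*sqrt(dt)) = 1.506818; d = 1/u = 0.663650
p = (exp((r-q)*dt) - d) / (u - d) = 0.453501
Discount per step: exp(-r*dt) = 0.955997
Stock lattice S(k, i) with i counting down-moves:
  k=0: S(0,0) = 10.9000
  k=1: S(1,0) = 16.4243; S(1,1) = 7.2338
  k=2: S(2,0) = 24.7484; S(2,1) = 10.9000; S(2,2) = 4.8007
Terminal payoffs V(N, i) = max(K - S_T, 0):
  V(2,0) = 0.000000; V(2,1) = 0.000000; V(2,2) = 6.019295
Backward induction: V(k, i) = exp(-r*dt) * [p * V(k+1, i) + (1-p) * V(k+1, i+1)].
  V(1,0) = exp(-r*dt) * [p*0.000000 + (1-p)*0.000000] = 0.000000
  V(1,1) = exp(-r*dt) * [p*0.000000 + (1-p)*6.019295] = 3.144789
  V(0,0) = exp(-r*dt) * [p*0.000000 + (1-p)*3.144789] = 1.642999


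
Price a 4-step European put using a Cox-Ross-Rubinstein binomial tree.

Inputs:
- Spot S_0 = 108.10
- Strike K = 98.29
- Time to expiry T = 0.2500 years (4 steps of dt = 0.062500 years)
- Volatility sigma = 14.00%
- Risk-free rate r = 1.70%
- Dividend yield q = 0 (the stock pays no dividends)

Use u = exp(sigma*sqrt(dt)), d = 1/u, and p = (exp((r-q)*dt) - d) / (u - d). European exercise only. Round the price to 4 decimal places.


Answer: Price = V(0,0) = 0.2548

Derivation:
dt = T/N = 0.062500
u = exp(sigma*sqrt(dt)) = 1.035620; d = 1/u = 0.965605
p = (exp((r-q)*dt) - d) / (u - d) = 0.506434
Discount per step: exp(-r*dt) = 0.998938
Stock lattice S(k, i) with i counting down-moves:
  k=0: S(0,0) = 108.1000
  k=1: S(1,0) = 111.9505; S(1,1) = 104.3819
  k=2: S(2,0) = 115.9381; S(2,1) = 108.1000; S(2,2) = 100.7918
  k=3: S(3,0) = 120.0678; S(3,1) = 111.9505; S(3,2) = 104.3819; S(3,3) = 97.3251
  k=4: S(4,0) = 124.3446; S(4,1) = 115.9381; S(4,2) = 108.1000; S(4,3) = 100.7918; S(4,4) = 93.9776
Terminal payoffs V(N, i) = max(K - S_T, 0):
  V(4,0) = 0.000000; V(4,1) = 0.000000; V(4,2) = 0.000000; V(4,3) = 0.000000; V(4,4) = 4.312375
Backward induction: V(k, i) = exp(-r*dt) * [p * V(k+1, i) + (1-p) * V(k+1, i+1)].
  V(3,0) = exp(-r*dt) * [p*0.000000 + (1-p)*0.000000] = 0.000000
  V(3,1) = exp(-r*dt) * [p*0.000000 + (1-p)*0.000000] = 0.000000
  V(3,2) = exp(-r*dt) * [p*0.000000 + (1-p)*0.000000] = 0.000000
  V(3,3) = exp(-r*dt) * [p*0.000000 + (1-p)*4.312375] = 2.126179
  V(2,0) = exp(-r*dt) * [p*0.000000 + (1-p)*0.000000] = 0.000000
  V(2,1) = exp(-r*dt) * [p*0.000000 + (1-p)*0.000000] = 0.000000
  V(2,2) = exp(-r*dt) * [p*0.000000 + (1-p)*2.126179] = 1.048295
  V(1,0) = exp(-r*dt) * [p*0.000000 + (1-p)*0.000000] = 0.000000
  V(1,1) = exp(-r*dt) * [p*0.000000 + (1-p)*1.048295] = 0.516853
  V(0,0) = exp(-r*dt) * [p*0.000000 + (1-p)*0.516853] = 0.254830


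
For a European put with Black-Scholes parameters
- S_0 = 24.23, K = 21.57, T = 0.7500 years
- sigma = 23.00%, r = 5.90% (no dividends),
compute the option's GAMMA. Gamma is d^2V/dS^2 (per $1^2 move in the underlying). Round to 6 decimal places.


d1 = 0.9055642300; d2 = 0.7063783871
phi(d1) = 0.2647519787; exp(-qT) = 1.0000000000; exp(-rT) = 0.9567147489
Gamma = exp(-qT) * phi(d1) / (S * sigma * sqrt(T)) = 1.0000000000 * 0.2647519787 / (24.2300 * 0.2300 * 0.8660254038) = 0.054856

Answer: Gamma = 0.054856


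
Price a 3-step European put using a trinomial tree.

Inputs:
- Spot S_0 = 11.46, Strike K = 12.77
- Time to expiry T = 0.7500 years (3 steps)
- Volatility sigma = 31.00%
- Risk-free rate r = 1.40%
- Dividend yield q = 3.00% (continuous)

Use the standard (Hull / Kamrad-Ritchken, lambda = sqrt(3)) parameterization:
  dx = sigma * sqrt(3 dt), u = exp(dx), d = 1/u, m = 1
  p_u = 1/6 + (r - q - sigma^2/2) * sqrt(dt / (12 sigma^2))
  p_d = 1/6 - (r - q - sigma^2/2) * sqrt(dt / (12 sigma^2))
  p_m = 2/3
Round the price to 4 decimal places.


Answer: Price = V(0,0) = 2.1468

Derivation:
dt = T/N = 0.250000; dx = sigma*sqrt(3*dt) = 0.268468
u = exp(dx) = 1.307959; d = 1/u = 0.764550
p_u = 0.136845, p_m = 0.666667, p_d = 0.196489
Discount per step: exp(-r*dt) = 0.996506
Stock lattice S(k, j) with j the centered position index:
  k=0: S(0,+0) = 11.4600
  k=1: S(1,-1) = 8.7617; S(1,+0) = 11.4600; S(1,+1) = 14.9892
  k=2: S(2,-2) = 6.6988; S(2,-1) = 8.7617; S(2,+0) = 11.4600; S(2,+1) = 14.9892; S(2,+2) = 19.6053
  k=3: S(3,-3) = 5.1216; S(3,-2) = 6.6988; S(3,-1) = 8.7617; S(3,+0) = 11.4600; S(3,+1) = 14.9892; S(3,+2) = 19.6053; S(3,+3) = 25.6429
Terminal payoffs V(N, j) = max(K - S_T, 0):
  V(3,-3) = 7.648440; V(3,-2) = 6.071210; V(3,-1) = 4.008257; V(3,+0) = 1.310000; V(3,+1) = 0.000000; V(3,+2) = 0.000000; V(3,+3) = 0.000000
Backward induction: V(k, j) = exp(-r*dt) * [p_u * V(k+1, j+1) + p_m * V(k+1, j) + p_d * V(k+1, j-1)]
  V(2,-2) = exp(-r*dt) * [p_u*4.008257 + p_m*6.071210 + p_d*7.648440] = 6.077505
  V(2,-1) = exp(-r*dt) * [p_u*1.310000 + p_m*4.008257 + p_d*6.071210] = 4.030231
  V(2,+0) = exp(-r*dt) * [p_u*0.000000 + p_m*1.310000 + p_d*4.008257] = 1.655107
  V(2,+1) = exp(-r*dt) * [p_u*0.000000 + p_m*0.000000 + p_d*1.310000] = 0.256501
  V(2,+2) = exp(-r*dt) * [p_u*0.000000 + p_m*0.000000 + p_d*0.000000] = 0.000000
  V(1,-1) = exp(-r*dt) * [p_u*1.655107 + p_m*4.030231 + p_d*6.077505] = 4.093123
  V(1,+0) = exp(-r*dt) * [p_u*0.256501 + p_m*1.655107 + p_d*4.030231] = 1.923656
  V(1,+1) = exp(-r*dt) * [p_u*0.000000 + p_m*0.256501 + p_d*1.655107] = 0.494477
  V(0,+0) = exp(-r*dt) * [p_u*0.494477 + p_m*1.923656 + p_d*4.093123] = 2.146829


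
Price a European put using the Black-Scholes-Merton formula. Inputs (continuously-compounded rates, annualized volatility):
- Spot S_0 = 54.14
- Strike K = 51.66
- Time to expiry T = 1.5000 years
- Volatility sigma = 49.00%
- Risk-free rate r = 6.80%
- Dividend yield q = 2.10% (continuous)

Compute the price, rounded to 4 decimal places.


d1 = (ln(S/K) + (r - q + 0.5*sigma^2) * T) / (sigma * sqrt(T)) = 0.49567091
d2 = d1 - sigma * sqrt(T) = -0.10445408
exp(-rT) = 0.90302955; exp(-qT) = 0.96899096
P = K * exp(-rT) * N(-d2) - S_0 * exp(-qT) * N(-d1)
N(-d1) = 0.31006331; N(-d2) = 0.54159550
P = 51.6600 * 0.90302955 * 0.54159550 - 54.1400 * 0.96899096 * 0.31006331 = 8.9994

Answer: Price = 8.9994


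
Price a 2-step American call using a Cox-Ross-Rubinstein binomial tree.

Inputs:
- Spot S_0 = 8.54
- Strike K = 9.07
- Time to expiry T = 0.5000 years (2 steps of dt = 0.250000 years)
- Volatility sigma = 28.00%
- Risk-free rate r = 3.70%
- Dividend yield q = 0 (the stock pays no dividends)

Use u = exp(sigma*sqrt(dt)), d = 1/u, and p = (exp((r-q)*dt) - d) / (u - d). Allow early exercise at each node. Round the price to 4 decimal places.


Answer: Price = V(0,0) = 0.5431

Derivation:
dt = T/N = 0.250000
u = exp(sigma*sqrt(dt)) = 1.150274; d = 1/u = 0.869358
p = (exp((r-q)*dt) - d) / (u - d) = 0.498138
Discount per step: exp(-r*dt) = 0.990793
Stock lattice S(k, i) with i counting down-moves:
  k=0: S(0,0) = 8.5400
  k=1: S(1,0) = 9.8233; S(1,1) = 7.4243
  k=2: S(2,0) = 11.2995; S(2,1) = 8.5400; S(2,2) = 6.4544
Terminal payoffs V(N, i) = max(S_T - K, 0):
  V(2,0) = 2.229529; V(2,1) = 0.000000; V(2,2) = 0.000000
Backward induction: V(k, i) = exp(-r*dt) * [p * V(k+1, i) + (1-p) * V(k+1, i+1)]; then take max(V_cont, immediate exercise) for American.
  V(1,0) = exp(-r*dt) * [p*2.229529 + (1-p)*0.000000] = 1.100387; exercise = 0.753338; V(1,0) = max -> 1.100387
  V(1,1) = exp(-r*dt) * [p*0.000000 + (1-p)*0.000000] = 0.000000; exercise = 0.000000; V(1,1) = max -> 0.000000
  V(0,0) = exp(-r*dt) * [p*1.100387 + (1-p)*0.000000] = 0.543097; exercise = 0.000000; V(0,0) = max -> 0.543097


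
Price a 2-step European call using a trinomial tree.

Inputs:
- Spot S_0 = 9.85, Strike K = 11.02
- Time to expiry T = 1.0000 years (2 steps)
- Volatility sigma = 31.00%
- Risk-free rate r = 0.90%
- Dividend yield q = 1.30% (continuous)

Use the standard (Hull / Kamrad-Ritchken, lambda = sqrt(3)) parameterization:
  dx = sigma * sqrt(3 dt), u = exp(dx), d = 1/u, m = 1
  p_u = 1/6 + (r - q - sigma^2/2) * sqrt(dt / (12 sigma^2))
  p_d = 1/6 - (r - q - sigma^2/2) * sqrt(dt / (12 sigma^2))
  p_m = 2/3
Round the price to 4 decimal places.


dt = T/N = 0.500000; dx = sigma*sqrt(3*dt) = 0.379671
u = exp(dx) = 1.461803; d = 1/u = 0.684086
p_u = 0.132394, p_m = 0.666667, p_d = 0.200940
Discount per step: exp(-r*dt) = 0.995510
Stock lattice S(k, j) with j the centered position index:
  k=0: S(0,+0) = 9.8500
  k=1: S(1,-1) = 6.7383; S(1,+0) = 9.8500; S(1,+1) = 14.3988
  k=2: S(2,-2) = 4.6095; S(2,-1) = 6.7383; S(2,+0) = 9.8500; S(2,+1) = 14.3988; S(2,+2) = 21.0482
Terminal payoffs V(N, j) = max(S_T - K, 0):
  V(2,-2) = 0.000000; V(2,-1) = 0.000000; V(2,+0) = 0.000000; V(2,+1) = 3.378764; V(2,+2) = 10.028163
Backward induction: V(k, j) = exp(-r*dt) * [p_u * V(k+1, j+1) + p_m * V(k+1, j) + p_d * V(k+1, j-1)]
  V(1,-1) = exp(-r*dt) * [p_u*0.000000 + p_m*0.000000 + p_d*0.000000] = 0.000000
  V(1,+0) = exp(-r*dt) * [p_u*3.378764 + p_m*0.000000 + p_d*0.000000] = 0.445318
  V(1,+1) = exp(-r*dt) * [p_u*10.028163 + p_m*3.378764 + p_d*0.000000] = 3.564099
  V(0,+0) = exp(-r*dt) * [p_u*3.564099 + p_m*0.445318 + p_d*0.000000] = 0.765291

Answer: Price = V(0,0) = 0.7653


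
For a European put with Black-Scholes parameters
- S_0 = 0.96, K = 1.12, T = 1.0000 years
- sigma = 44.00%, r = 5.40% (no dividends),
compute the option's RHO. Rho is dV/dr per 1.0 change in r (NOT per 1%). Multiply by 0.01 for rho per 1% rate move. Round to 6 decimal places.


Answer: Rho = -0.713908

Derivation:
d1 = -0.0076151814; d2 = -0.4476151814
phi(d1) = 0.3989307130; exp(-qT) = 1.0000000000; exp(-rT) = 0.9474321065
N(-d2) = 0.6727845276
Rho = -K*T*exp(-rT)*N(-d2) = -1.1200 * 1.0000 * 0.9474321065 * 0.6727845276 = -0.713908


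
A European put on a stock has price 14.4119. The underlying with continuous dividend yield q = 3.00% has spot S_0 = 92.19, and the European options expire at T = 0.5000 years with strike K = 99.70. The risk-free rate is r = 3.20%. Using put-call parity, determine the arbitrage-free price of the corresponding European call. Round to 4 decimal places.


Answer: Call price = 7.1119

Derivation:
Put-call parity: C - P = S_0 * exp(-qT) - K * exp(-rT).
S_0 * exp(-qT) = 92.1900 * 0.98511194 = 90.81746971
K * exp(-rT) = 99.7000 * 0.98412732 = 98.11749381
C = P + S*exp(-qT) - K*exp(-rT)
C = 14.4119 + 90.81746971 - 98.11749381 = 7.1119


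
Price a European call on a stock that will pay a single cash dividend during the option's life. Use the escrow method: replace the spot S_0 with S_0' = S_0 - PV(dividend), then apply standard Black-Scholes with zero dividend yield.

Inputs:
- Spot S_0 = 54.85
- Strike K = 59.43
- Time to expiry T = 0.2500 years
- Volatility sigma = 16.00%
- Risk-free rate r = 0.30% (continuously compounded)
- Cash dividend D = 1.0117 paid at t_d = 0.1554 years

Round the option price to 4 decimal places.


PV(D) = D * exp(-r * t_d) = 1.0117 * 0.99953391 = 1.01122846
S_0' = S_0 - PV(D) = 54.8500 - 1.01122846 = 53.83877154
d1 = (ln(S_0'/K) + (r + sigma^2/2)*T) / (sigma*sqrt(T)) = -1.18569101
d2 = d1 - sigma*sqrt(T) = -1.26569101
exp(-rT) = 0.99925028
N(d1) = 0.11787217; N(d2) = 0.10281186
C = S_0' * N(d1) - K * exp(-rT) * N(d2) = 53.83877154 * 0.11787217 - 59.4300 * 0.99925028 * 0.10281186 = 0.2406

Answer: Price = 0.2406


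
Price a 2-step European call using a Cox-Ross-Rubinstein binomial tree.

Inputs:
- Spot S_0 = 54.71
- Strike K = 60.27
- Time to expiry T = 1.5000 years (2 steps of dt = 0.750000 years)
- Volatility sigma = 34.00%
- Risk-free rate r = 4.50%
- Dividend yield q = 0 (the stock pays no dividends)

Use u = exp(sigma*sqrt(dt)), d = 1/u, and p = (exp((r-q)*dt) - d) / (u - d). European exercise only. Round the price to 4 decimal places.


Answer: Price = V(0,0) = 8.4030

Derivation:
dt = T/N = 0.750000
u = exp(sigma*sqrt(dt)) = 1.342386; d = 1/u = 0.744942
p = (exp((r-q)*dt) - d) / (u - d) = 0.484370
Discount per step: exp(-r*dt) = 0.966813
Stock lattice S(k, i) with i counting down-moves:
  k=0: S(0,0) = 54.7100
  k=1: S(1,0) = 73.4419; S(1,1) = 40.7558
  k=2: S(2,0) = 98.5874; S(2,1) = 54.7100; S(2,2) = 30.3607
Terminal payoffs V(N, i) = max(S_T - K, 0):
  V(2,0) = 38.317431; V(2,1) = 0.000000; V(2,2) = 0.000000
Backward induction: V(k, i) = exp(-r*dt) * [p * V(k+1, i) + (1-p) * V(k+1, i+1)].
  V(1,0) = exp(-r*dt) * [p*38.317431 + (1-p)*0.000000] = 17.943869
  V(1,1) = exp(-r*dt) * [p*0.000000 + (1-p)*0.000000] = 0.000000
  V(0,0) = exp(-r*dt) * [p*17.943869 + (1-p)*0.000000] = 8.403027


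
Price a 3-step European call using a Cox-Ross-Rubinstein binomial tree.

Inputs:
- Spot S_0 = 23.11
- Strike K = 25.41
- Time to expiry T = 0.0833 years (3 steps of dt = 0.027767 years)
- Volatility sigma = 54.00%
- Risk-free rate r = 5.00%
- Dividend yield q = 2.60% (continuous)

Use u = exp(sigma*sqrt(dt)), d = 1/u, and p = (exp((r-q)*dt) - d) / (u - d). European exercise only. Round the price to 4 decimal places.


Answer: Price = V(0,0) = 0.5395

Derivation:
dt = T/N = 0.027767
u = exp(sigma*sqrt(dt)) = 1.094155; d = 1/u = 0.913948
p = (exp((r-q)*dt) - d) / (u - d) = 0.481219
Discount per step: exp(-r*dt) = 0.998613
Stock lattice S(k, i) with i counting down-moves:
  k=0: S(0,0) = 23.1100
  k=1: S(1,0) = 25.2859; S(1,1) = 21.1213
  k=2: S(2,0) = 27.6667; S(2,1) = 23.1100; S(2,2) = 19.3038
  k=3: S(3,0) = 30.2716; S(3,1) = 25.2859; S(3,2) = 21.1213; S(3,3) = 17.6427
Terminal payoffs V(N, i) = max(S_T - K, 0):
  V(3,0) = 4.861644; V(3,1) = 0.000000; V(3,2) = 0.000000; V(3,3) = 0.000000
Backward induction: V(k, i) = exp(-r*dt) * [p * V(k+1, i) + (1-p) * V(k+1, i+1)].
  V(2,0) = exp(-r*dt) * [p*4.861644 + (1-p)*0.000000] = 2.336269
  V(2,1) = exp(-r*dt) * [p*0.000000 + (1-p)*0.000000] = 0.000000
  V(2,2) = exp(-r*dt) * [p*0.000000 + (1-p)*0.000000] = 0.000000
  V(1,0) = exp(-r*dt) * [p*2.336269 + (1-p)*0.000000] = 1.122697
  V(1,1) = exp(-r*dt) * [p*0.000000 + (1-p)*0.000000] = 0.000000
  V(0,0) = exp(-r*dt) * [p*1.122697 + (1-p)*0.000000] = 0.539513


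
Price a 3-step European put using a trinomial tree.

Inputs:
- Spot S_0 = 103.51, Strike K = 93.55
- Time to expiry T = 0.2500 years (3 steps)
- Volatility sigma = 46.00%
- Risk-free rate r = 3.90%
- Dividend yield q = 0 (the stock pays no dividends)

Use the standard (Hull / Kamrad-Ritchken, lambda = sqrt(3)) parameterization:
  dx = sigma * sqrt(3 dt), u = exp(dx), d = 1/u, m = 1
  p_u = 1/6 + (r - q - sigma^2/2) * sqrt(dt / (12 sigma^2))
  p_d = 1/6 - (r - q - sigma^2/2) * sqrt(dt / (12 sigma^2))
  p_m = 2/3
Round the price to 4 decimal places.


Answer: Price = V(0,0) = 4.8559

Derivation:
dt = T/N = 0.083333; dx = sigma*sqrt(3*dt) = 0.230000
u = exp(dx) = 1.258600; d = 1/u = 0.794534
p_u = 0.154565, p_m = 0.666667, p_d = 0.178768
Discount per step: exp(-r*dt) = 0.996755
Stock lattice S(k, j) with j the centered position index:
  k=0: S(0,+0) = 103.5100
  k=1: S(1,-1) = 82.2422; S(1,+0) = 103.5100; S(1,+1) = 130.2777
  k=2: S(2,-2) = 65.3442; S(2,-1) = 82.2422; S(2,+0) = 103.5100; S(2,+1) = 130.2777; S(2,+2) = 163.9675
  k=3: S(3,-3) = 51.9181; S(3,-2) = 65.3442; S(3,-1) = 82.2422; S(3,+0) = 103.5100; S(3,+1) = 130.2777; S(3,+2) = 163.9675; S(3,+3) = 206.3695
Terminal payoffs V(N, j) = max(K - S_T, 0):
  V(3,-3) = 41.631861; V(3,-2) = 28.205830; V(3,-1) = 11.307827; V(3,+0) = 0.000000; V(3,+1) = 0.000000; V(3,+2) = 0.000000; V(3,+3) = 0.000000
Backward induction: V(k, j) = exp(-r*dt) * [p_u * V(k+1, j+1) + p_m * V(k+1, j) + p_d * V(k+1, j-1)]
  V(2,-2) = exp(-r*dt) * [p_u*11.307827 + p_m*28.205830 + p_d*41.631861] = 27.903299
  V(2,-1) = exp(-r*dt) * [p_u*0.000000 + p_m*11.307827 + p_d*28.205830] = 12.540033
  V(2,+0) = exp(-r*dt) * [p_u*0.000000 + p_m*0.000000 + p_d*11.307827] = 2.014920
  V(2,+1) = exp(-r*dt) * [p_u*0.000000 + p_m*0.000000 + p_d*0.000000] = 0.000000
  V(2,+2) = exp(-r*dt) * [p_u*0.000000 + p_m*0.000000 + p_d*0.000000] = 0.000000
  V(1,-1) = exp(-r*dt) * [p_u*2.014920 + p_m*12.540033 + p_d*27.903299] = 13.615357
  V(1,+0) = exp(-r*dt) * [p_u*0.000000 + p_m*2.014920 + p_d*12.540033] = 3.573405
  V(1,+1) = exp(-r*dt) * [p_u*0.000000 + p_m*0.000000 + p_d*2.014920] = 0.359035
  V(0,+0) = exp(-r*dt) * [p_u*0.359035 + p_m*3.573405 + p_d*13.615357] = 4.855949


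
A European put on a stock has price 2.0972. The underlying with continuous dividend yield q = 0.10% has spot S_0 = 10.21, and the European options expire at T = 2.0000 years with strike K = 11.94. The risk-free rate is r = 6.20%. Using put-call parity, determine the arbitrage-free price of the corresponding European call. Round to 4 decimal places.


Put-call parity: C - P = S_0 * exp(-qT) - K * exp(-rT).
S_0 * exp(-qT) = 10.2100 * 0.99800200 = 10.18960041
K * exp(-rT) = 11.9400 * 0.88337984 = 10.54755530
C = P + S*exp(-qT) - K*exp(-rT)
C = 2.0972 + 10.18960041 - 10.54755530 = 1.7392

Answer: Call price = 1.7392


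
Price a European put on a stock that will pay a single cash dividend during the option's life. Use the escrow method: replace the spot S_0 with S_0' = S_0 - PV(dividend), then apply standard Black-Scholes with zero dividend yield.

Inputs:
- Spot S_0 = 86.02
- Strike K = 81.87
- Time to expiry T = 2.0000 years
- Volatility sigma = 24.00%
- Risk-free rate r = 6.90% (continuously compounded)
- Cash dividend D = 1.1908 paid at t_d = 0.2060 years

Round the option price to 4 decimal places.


Answer: Price = 5.0892

Derivation:
PV(D) = D * exp(-r * t_d) = 1.1908 * 0.98588654 = 1.17399369
S_0' = S_0 - PV(D) = 86.0200 - 1.17399369 = 84.84600631
d1 = (ln(S_0'/K) + (r + sigma^2/2)*T) / (sigma*sqrt(T)) = 0.68148977
d2 = d1 - sigma*sqrt(T) = 0.34207852
exp(-rT) = 0.87109869
N(-d1) = 0.24778082; N(-d2) = 0.36614590
P = K * exp(-rT) * N(-d2) - S_0' * N(-d1) = 81.8700 * 0.87109869 * 0.36614590 - 84.84600631 * 0.24778082 = 5.0892


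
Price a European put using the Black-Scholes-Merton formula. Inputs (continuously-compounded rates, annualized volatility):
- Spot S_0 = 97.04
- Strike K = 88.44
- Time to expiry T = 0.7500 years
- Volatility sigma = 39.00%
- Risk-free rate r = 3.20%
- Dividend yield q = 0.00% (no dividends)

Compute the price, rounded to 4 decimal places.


d1 = (ln(S/K) + (r - q + 0.5*sigma^2) * T) / (sigma * sqrt(T)) = 0.51468973
d2 = d1 - sigma * sqrt(T) = 0.17693982
exp(-rT) = 0.97628571; exp(-qT) = 1.00000000
P = K * exp(-rT) * N(-d2) - S_0 * exp(-qT) * N(-d1)
N(-d1) = 0.30338493; N(-d2) = 0.42977783
P = 88.4400 * 0.97628571 * 0.42977783 - 97.0400 * 1.00000000 * 0.30338493 = 7.6677

Answer: Price = 7.6677


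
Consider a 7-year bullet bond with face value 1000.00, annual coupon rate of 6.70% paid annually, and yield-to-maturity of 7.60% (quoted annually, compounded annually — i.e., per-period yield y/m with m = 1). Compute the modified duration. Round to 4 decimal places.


Answer: Modified duration = 5.3697

Derivation:
Coupon per period c = face * coupon_rate / m = 67.000000
Periods per year m = 1; per-period yield y/m = 0.076000
Number of cashflows N = 7
Cashflows (t years, CF_t, discount factor 1/(1+y/m)^(m*t), PV):
  t = 1.0000: CF_t = 67.000000, DF = 0.929368, PV = 62.267658
  t = 2.0000: CF_t = 67.000000, DF = 0.863725, PV = 57.869571
  t = 3.0000: CF_t = 67.000000, DF = 0.802718, PV = 53.782129
  t = 4.0000: CF_t = 67.000000, DF = 0.746021, PV = 49.983391
  t = 5.0000: CF_t = 67.000000, DF = 0.693328, PV = 46.452966
  t = 6.0000: CF_t = 67.000000, DF = 0.644357, PV = 43.171901
  t = 7.0000: CF_t = 1067.000000, DF = 0.598845, PV = 638.967134
Price P = sum_t PV_t = 952.494749
First compute Macaulay numerator sum_t t * PV_t:
  t * PV_t at t = 1.0000: 62.267658
  t * PV_t at t = 2.0000: 115.739141
  t * PV_t at t = 3.0000: 161.346387
  t * PV_t at t = 4.0000: 199.933564
  t * PV_t at t = 5.0000: 232.264829
  t * PV_t at t = 6.0000: 259.031407
  t * PV_t at t = 7.0000: 4472.769936
Macaulay duration D = 5503.352922 / 952.494749 = 5.777830
Modified duration = D / (1 + y/m) = 5.777830 / (1 + 0.076000) = 5.369731


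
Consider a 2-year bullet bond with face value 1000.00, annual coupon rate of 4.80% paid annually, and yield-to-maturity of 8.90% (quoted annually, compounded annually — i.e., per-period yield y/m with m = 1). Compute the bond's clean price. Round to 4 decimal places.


Coupon per period c = face * coupon_rate / m = 48.000000
Periods per year m = 1; per-period yield y/m = 0.089000
Number of cashflows N = 2
Cashflows (t years, CF_t, discount factor 1/(1+y/m)^(m*t), PV):
  t = 1.0000: CF_t = 48.000000, DF = 0.918274, PV = 44.077135
  t = 2.0000: CF_t = 1048.000000, DF = 0.843226, PV = 883.701360
Price P = sum_t PV_t = 927.778495

Answer: Price = 927.7785


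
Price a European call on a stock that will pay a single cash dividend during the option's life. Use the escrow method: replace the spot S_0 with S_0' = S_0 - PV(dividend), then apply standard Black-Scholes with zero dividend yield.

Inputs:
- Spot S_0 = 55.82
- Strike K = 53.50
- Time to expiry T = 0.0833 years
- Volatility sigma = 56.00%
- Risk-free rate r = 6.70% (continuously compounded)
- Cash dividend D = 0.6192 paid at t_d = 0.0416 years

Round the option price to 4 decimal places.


Answer: Price = 4.5817

Derivation:
PV(D) = D * exp(-r * t_d) = 0.6192 * 0.99721668 = 0.61747657
S_0' = S_0 - PV(D) = 55.8200 - 0.61747657 = 55.20252343
d1 = (ln(S_0'/K) + (r + sigma^2/2)*T) / (sigma*sqrt(T)) = 0.30916828
d2 = d1 - sigma*sqrt(T) = 0.14754254
exp(-rT) = 0.99443445
N(d1) = 0.62140324; N(d2) = 0.55864810
C = S_0' * N(d1) - K * exp(-rT) * N(d2) = 55.20252343 * 0.62140324 - 53.5000 * 0.99443445 * 0.55864810 = 4.5817


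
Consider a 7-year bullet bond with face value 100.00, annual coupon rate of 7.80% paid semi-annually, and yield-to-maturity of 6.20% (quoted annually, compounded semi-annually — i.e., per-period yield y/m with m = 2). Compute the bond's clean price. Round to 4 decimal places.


Answer: Price = 108.9756

Derivation:
Coupon per period c = face * coupon_rate / m = 3.900000
Periods per year m = 2; per-period yield y/m = 0.031000
Number of cashflows N = 14
Cashflows (t years, CF_t, discount factor 1/(1+y/m)^(m*t), PV):
  t = 0.5000: CF_t = 3.900000, DF = 0.969932, PV = 3.782735
  t = 1.0000: CF_t = 3.900000, DF = 0.940768, PV = 3.668996
  t = 1.5000: CF_t = 3.900000, DF = 0.912481, PV = 3.558677
  t = 2.0000: CF_t = 3.900000, DF = 0.885045, PV = 3.451675
  t = 2.5000: CF_t = 3.900000, DF = 0.858434, PV = 3.347891
  t = 3.0000: CF_t = 3.900000, DF = 0.832622, PV = 3.247227
  t = 3.5000: CF_t = 3.900000, DF = 0.807587, PV = 3.149589
  t = 4.0000: CF_t = 3.900000, DF = 0.783305, PV = 3.054888
  t = 4.5000: CF_t = 3.900000, DF = 0.759752, PV = 2.963034
  t = 5.0000: CF_t = 3.900000, DF = 0.736908, PV = 2.873942
  t = 5.5000: CF_t = 3.900000, DF = 0.714751, PV = 2.787528
  t = 6.0000: CF_t = 3.900000, DF = 0.693260, PV = 2.703713
  t = 6.5000: CF_t = 3.900000, DF = 0.672415, PV = 2.622418
  t = 7.0000: CF_t = 103.900000, DF = 0.652197, PV = 67.763251
Price P = sum_t PV_t = 108.975566


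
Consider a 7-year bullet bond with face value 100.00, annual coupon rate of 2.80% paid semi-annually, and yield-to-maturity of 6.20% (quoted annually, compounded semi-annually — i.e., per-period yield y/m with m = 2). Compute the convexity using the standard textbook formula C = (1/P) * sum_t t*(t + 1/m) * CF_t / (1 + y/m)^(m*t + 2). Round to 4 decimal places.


Coupon per period c = face * coupon_rate / m = 1.400000
Periods per year m = 2; per-period yield y/m = 0.031000
Number of cashflows N = 14
Cashflows (t years, CF_t, discount factor 1/(1+y/m)^(m*t), PV):
  t = 0.5000: CF_t = 1.400000, DF = 0.969932, PV = 1.357905
  t = 1.0000: CF_t = 1.400000, DF = 0.940768, PV = 1.317076
  t = 1.5000: CF_t = 1.400000, DF = 0.912481, PV = 1.277474
  t = 2.0000: CF_t = 1.400000, DF = 0.885045, PV = 1.239063
  t = 2.5000: CF_t = 1.400000, DF = 0.858434, PV = 1.201807
  t = 3.0000: CF_t = 1.400000, DF = 0.832622, PV = 1.165671
  t = 3.5000: CF_t = 1.400000, DF = 0.807587, PV = 1.130622
  t = 4.0000: CF_t = 1.400000, DF = 0.783305, PV = 1.096626
  t = 4.5000: CF_t = 1.400000, DF = 0.759752, PV = 1.063653
  t = 5.0000: CF_t = 1.400000, DF = 0.736908, PV = 1.031671
  t = 5.5000: CF_t = 1.400000, DF = 0.714751, PV = 1.000651
  t = 6.0000: CF_t = 1.400000, DF = 0.693260, PV = 0.970564
  t = 6.5000: CF_t = 1.400000, DF = 0.672415, PV = 0.941381
  t = 7.0000: CF_t = 101.400000, DF = 0.652197, PV = 66.132759
Price P = sum_t PV_t = 80.926923
Convexity numerator sum_t t*(t + 1/m) * CF_t / (1+y/m)^(m*t + 2):
  t = 0.5000: term = 0.638737
  t = 1.0000: term = 1.858594
  t = 1.5000: term = 3.605421
  t = 2.0000: term = 5.828356
  t = 2.5000: term = 8.479664
  t = 3.0000: term = 11.514578
  t = 3.5000: term = 14.891145
  t = 4.0000: term = 18.570085
  t = 4.5000: term = 22.514652
  t = 5.0000: term = 26.690502
  t = 5.5000: term = 31.065570
  t = 6.0000: term = 35.609947
  t = 6.5000: term = 40.295769
  t = 7.0000: term = 3266.319126
Convexity = (1/P) * sum = 3487.882145 / 80.926923 = 43.099157

Answer: Convexity = 43.0992


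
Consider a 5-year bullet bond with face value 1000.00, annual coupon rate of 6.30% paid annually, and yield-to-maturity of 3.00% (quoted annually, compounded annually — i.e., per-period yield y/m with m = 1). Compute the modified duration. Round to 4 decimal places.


Answer: Modified duration = 4.3533

Derivation:
Coupon per period c = face * coupon_rate / m = 63.000000
Periods per year m = 1; per-period yield y/m = 0.030000
Number of cashflows N = 5
Cashflows (t years, CF_t, discount factor 1/(1+y/m)^(m*t), PV):
  t = 1.0000: CF_t = 63.000000, DF = 0.970874, PV = 61.165049
  t = 2.0000: CF_t = 63.000000, DF = 0.942596, PV = 59.383542
  t = 3.0000: CF_t = 63.000000, DF = 0.915142, PV = 57.653925
  t = 4.0000: CF_t = 63.000000, DF = 0.888487, PV = 55.974684
  t = 5.0000: CF_t = 1063.000000, DF = 0.862609, PV = 916.953138
Price P = sum_t PV_t = 1151.130337
First compute Macaulay numerator sum_t t * PV_t:
  t * PV_t at t = 1.0000: 61.165049
  t * PV_t at t = 2.0000: 118.767085
  t * PV_t at t = 3.0000: 172.961774
  t * PV_t at t = 4.0000: 223.898736
  t * PV_t at t = 5.0000: 4584.765689
Macaulay duration D = 5161.558332 / 1151.130337 = 4.483904
Modified duration = D / (1 + y/m) = 4.483904 / (1 + 0.030000) = 4.353305


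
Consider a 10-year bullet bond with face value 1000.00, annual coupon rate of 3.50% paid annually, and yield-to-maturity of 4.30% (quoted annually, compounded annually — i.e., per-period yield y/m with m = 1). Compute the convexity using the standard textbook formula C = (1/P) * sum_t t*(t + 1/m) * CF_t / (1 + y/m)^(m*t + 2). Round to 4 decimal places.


Coupon per period c = face * coupon_rate / m = 35.000000
Periods per year m = 1; per-period yield y/m = 0.043000
Number of cashflows N = 10
Cashflows (t years, CF_t, discount factor 1/(1+y/m)^(m*t), PV):
  t = 1.0000: CF_t = 35.000000, DF = 0.958773, PV = 33.557047
  t = 2.0000: CF_t = 35.000000, DF = 0.919245, PV = 32.173583
  t = 3.0000: CF_t = 35.000000, DF = 0.881347, PV = 30.847155
  t = 4.0000: CF_t = 35.000000, DF = 0.845012, PV = 29.575413
  t = 5.0000: CF_t = 35.000000, DF = 0.810174, PV = 28.356100
  t = 6.0000: CF_t = 35.000000, DF = 0.776773, PV = 27.187057
  t = 7.0000: CF_t = 35.000000, DF = 0.744749, PV = 26.066210
  t = 8.0000: CF_t = 35.000000, DF = 0.714045, PV = 24.991572
  t = 9.0000: CF_t = 35.000000, DF = 0.684607, PV = 23.961239
  t = 10.0000: CF_t = 1035.000000, DF = 0.656382, PV = 679.355766
Price P = sum_t PV_t = 936.071141
Convexity numerator sum_t t*(t + 1/m) * CF_t / (1+y/m)^(m*t + 2):
  t = 1.0000: term = 61.694310
  t = 2.0000: term = 177.452475
  t = 3.0000: term = 340.273202
  t = 4.0000: term = 543.741135
  t = 5.0000: term = 781.986292
  t = 6.0000: term = 1049.646030
  t = 7.0000: term = 1341.829376
  t = 8.0000: term = 1654.083603
  t = 9.0000: term = 1982.362899
  t = 10.0000: term = 68694.399877
Convexity = (1/P) * sum = 76627.469200 / 936.071141 = 81.860732

Answer: Convexity = 81.8607


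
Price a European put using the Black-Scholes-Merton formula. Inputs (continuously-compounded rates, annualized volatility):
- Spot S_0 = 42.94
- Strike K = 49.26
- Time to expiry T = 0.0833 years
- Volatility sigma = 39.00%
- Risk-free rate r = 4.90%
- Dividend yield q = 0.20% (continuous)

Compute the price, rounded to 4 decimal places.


d1 = (ln(S/K) + (r - q + 0.5*sigma^2) * T) / (sigma * sqrt(T)) = -1.12879931
d2 = d1 - sigma * sqrt(T) = -1.24136010
exp(-rT) = 0.99592662; exp(-qT) = 0.99983341
P = K * exp(-rT) * N(-d2) - S_0 * exp(-qT) * N(-d1)
N(-d1) = 0.87050875; N(-d2) = 0.89276362
P = 49.2600 * 0.99592662 * 0.89276362 - 42.9400 * 0.99983341 * 0.87050875 = 6.4250

Answer: Price = 6.4250


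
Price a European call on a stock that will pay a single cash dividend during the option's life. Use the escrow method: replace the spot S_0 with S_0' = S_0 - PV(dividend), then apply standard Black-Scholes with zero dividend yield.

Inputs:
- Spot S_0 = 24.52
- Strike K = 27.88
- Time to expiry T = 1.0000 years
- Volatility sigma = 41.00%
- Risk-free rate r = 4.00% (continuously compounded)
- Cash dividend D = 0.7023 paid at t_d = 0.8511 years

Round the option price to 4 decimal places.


PV(D) = D * exp(-r * t_d) = 0.7023 * 0.96652898 = 0.67879330
S_0' = S_0 - PV(D) = 24.5200 - 0.67879330 = 23.84120670
d1 = (ln(S_0'/K) + (r + sigma^2/2)*T) / (sigma*sqrt(T)) = -0.07913202
d2 = d1 - sigma*sqrt(T) = -0.48913202
exp(-rT) = 0.96078944
N(d1) = 0.46846381; N(d2) = 0.31237412
C = S_0' * N(d1) - K * exp(-rT) * N(d2) = 23.84120670 * 0.46846381 - 27.8800 * 0.96078944 * 0.31237412 = 2.8012

Answer: Price = 2.8012


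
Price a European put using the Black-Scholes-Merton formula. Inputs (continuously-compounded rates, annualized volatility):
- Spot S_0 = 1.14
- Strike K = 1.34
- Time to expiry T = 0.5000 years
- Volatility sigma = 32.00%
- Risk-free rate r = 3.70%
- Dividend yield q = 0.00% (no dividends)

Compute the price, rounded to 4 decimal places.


d1 = (ln(S/K) + (r - q + 0.5*sigma^2) * T) / (sigma * sqrt(T)) = -0.51946429
d2 = d1 - sigma * sqrt(T) = -0.74573846
exp(-rT) = 0.98167007; exp(-qT) = 1.00000000
P = K * exp(-rT) * N(-d2) - S_0 * exp(-qT) * N(-d1)
N(-d1) = 0.69828150; N(-d2) = 0.77208729
P = 1.3400 * 0.98167007 * 0.77208729 - 1.1400 * 1.00000000 * 0.69828150 = 0.2196

Answer: Price = 0.2196


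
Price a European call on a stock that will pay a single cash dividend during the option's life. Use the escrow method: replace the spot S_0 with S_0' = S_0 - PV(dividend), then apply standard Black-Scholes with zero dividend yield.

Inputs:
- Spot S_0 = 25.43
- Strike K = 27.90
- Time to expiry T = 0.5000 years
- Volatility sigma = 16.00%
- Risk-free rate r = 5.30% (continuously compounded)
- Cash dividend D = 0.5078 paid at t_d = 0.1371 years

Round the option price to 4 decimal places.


PV(D) = D * exp(-r * t_d) = 0.5078 * 0.99276004 = 0.50412355
S_0' = S_0 - PV(D) = 25.4300 - 0.50412355 = 24.92587645
d1 = (ln(S_0'/K) + (r + sigma^2/2)*T) / (sigma*sqrt(T)) = -0.70551765
d2 = d1 - sigma*sqrt(T) = -0.81865473
exp(-rT) = 0.97384804
N(d1) = 0.24024408; N(d2) = 0.20649172
C = S_0' * N(d1) - K * exp(-rT) * N(d2) = 24.92587645 * 0.24024408 - 27.9000 * 0.97384804 * 0.20649172 = 0.3778

Answer: Price = 0.3778


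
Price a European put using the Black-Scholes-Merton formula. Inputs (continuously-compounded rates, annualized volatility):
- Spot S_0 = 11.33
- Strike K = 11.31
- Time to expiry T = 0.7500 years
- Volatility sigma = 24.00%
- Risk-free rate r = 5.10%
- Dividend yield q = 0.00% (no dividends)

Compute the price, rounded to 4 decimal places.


d1 = (ln(S/K) + (r - q + 0.5*sigma^2) * T) / (sigma * sqrt(T)) = 0.29645389
d2 = d1 - sigma * sqrt(T) = 0.08860780
exp(-rT) = 0.96247229; exp(-qT) = 1.00000000
P = K * exp(-rT) * N(-d2) - S_0 * exp(-qT) * N(-d1)
N(-d1) = 0.38344174; N(-d2) = 0.46469681
P = 11.3100 * 0.96247229 * 0.46469681 - 11.3300 * 1.00000000 * 0.38344174 = 0.7141

Answer: Price = 0.7141


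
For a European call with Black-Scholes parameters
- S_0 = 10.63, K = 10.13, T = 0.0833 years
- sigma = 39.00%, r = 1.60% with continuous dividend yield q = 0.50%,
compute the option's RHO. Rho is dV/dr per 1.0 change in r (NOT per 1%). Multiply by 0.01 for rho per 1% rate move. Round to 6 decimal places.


d1 = 0.4924462795; d2 = 0.3798854959
phi(d1) = 0.3533874605; exp(-qT) = 0.9995835867; exp(-rT) = 0.9986680878
N(d2) = 0.6479847929
Rho = K*T*exp(-rT)*N(d2) = 10.1300 * 0.0833 * 0.9986680878 * 0.6479847929 = 0.546060

Answer: Rho = 0.546060


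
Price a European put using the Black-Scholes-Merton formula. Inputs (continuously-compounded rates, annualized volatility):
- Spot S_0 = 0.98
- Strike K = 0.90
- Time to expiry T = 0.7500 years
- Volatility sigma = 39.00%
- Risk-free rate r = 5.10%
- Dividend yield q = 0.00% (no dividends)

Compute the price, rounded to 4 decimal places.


d1 = (ln(S/K) + (r - q + 0.5*sigma^2) * T) / (sigma * sqrt(T)) = 0.53425717
d2 = d1 - sigma * sqrt(T) = 0.19650726
exp(-rT) = 0.96247229; exp(-qT) = 1.00000000
P = K * exp(-rT) * N(-d2) - S_0 * exp(-qT) * N(-d1)
N(-d1) = 0.29658181; N(-d2) = 0.42210658
P = 0.9000 * 0.96247229 * 0.42210658 - 0.9800 * 1.00000000 * 0.29658181 = 0.0750

Answer: Price = 0.0750


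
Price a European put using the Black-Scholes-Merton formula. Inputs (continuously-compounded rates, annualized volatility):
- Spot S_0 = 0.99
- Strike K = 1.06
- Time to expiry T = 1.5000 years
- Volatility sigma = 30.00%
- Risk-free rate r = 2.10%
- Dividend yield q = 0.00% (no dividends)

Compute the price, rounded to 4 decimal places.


d1 = (ln(S/K) + (r - q + 0.5*sigma^2) * T) / (sigma * sqrt(T)) = 0.08350244
d2 = d1 - sigma * sqrt(T) = -0.28392102
exp(-rT) = 0.96899096; exp(-qT) = 1.00000000
P = K * exp(-rT) * N(-d2) - S_0 * exp(-qT) * N(-d1)
N(-d1) = 0.46672602; N(-d2) = 0.61176455
P = 1.0600 * 0.96899096 * 0.61176455 - 0.9900 * 1.00000000 * 0.46672602 = 0.1663

Answer: Price = 0.1663


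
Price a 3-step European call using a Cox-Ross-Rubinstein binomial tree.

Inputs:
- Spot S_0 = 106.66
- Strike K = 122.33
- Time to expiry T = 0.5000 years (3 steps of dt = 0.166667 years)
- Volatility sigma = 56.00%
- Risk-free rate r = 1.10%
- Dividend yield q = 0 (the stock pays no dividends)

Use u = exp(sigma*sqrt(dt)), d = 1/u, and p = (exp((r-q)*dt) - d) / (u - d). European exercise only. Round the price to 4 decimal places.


Answer: Price = V(0,0) = 11.8151

Derivation:
dt = T/N = 0.166667
u = exp(sigma*sqrt(dt)) = 1.256863; d = 1/u = 0.795632
p = (exp((r-q)*dt) - d) / (u - d) = 0.447071
Discount per step: exp(-r*dt) = 0.998168
Stock lattice S(k, i) with i counting down-moves:
  k=0: S(0,0) = 106.6600
  k=1: S(1,0) = 134.0570; S(1,1) = 84.8621
  k=2: S(2,0) = 168.4913; S(2,1) = 106.6600; S(2,2) = 67.5189
  k=3: S(3,0) = 211.7705; S(3,1) = 134.0570; S(3,2) = 84.8621; S(3,3) = 53.7202
Terminal payoffs V(N, i) = max(S_T - K, 0):
  V(3,0) = 89.440541; V(3,1) = 11.727022; V(3,2) = 0.000000; V(3,3) = 0.000000
Backward induction: V(k, i) = exp(-r*dt) * [p * V(k+1, i) + (1-p) * V(k+1, i+1)].
  V(2,0) = exp(-r*dt) * [p*89.440541 + (1-p)*11.727022] = 46.385396
  V(2,1) = exp(-r*dt) * [p*11.727022 + (1-p)*0.000000] = 5.233213
  V(2,2) = exp(-r*dt) * [p*0.000000 + (1-p)*0.000000] = 0.000000
  V(1,0) = exp(-r*dt) * [p*46.385396 + (1-p)*5.233213] = 23.587893
  V(1,1) = exp(-r*dt) * [p*5.233213 + (1-p)*0.000000] = 2.335335
  V(0,0) = exp(-r*dt) * [p*23.587893 + (1-p)*2.335335] = 11.815065


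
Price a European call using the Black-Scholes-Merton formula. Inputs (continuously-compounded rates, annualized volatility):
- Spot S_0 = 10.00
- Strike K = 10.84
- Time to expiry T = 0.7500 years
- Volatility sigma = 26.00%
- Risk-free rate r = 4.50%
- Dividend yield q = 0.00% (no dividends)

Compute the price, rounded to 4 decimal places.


Answer: Price = 0.6975

Derivation:
d1 = (ln(S/K) + (r - q + 0.5*sigma^2) * T) / (sigma * sqrt(T)) = -0.09574201
d2 = d1 - sigma * sqrt(T) = -0.32090861
exp(-rT) = 0.96681318; exp(-qT) = 1.00000000
C = S_0 * exp(-qT) * N(d1) - K * exp(-rT) * N(d2)
N(d1) = 0.46186274; N(d2) = 0.37413982
C = 10.0000 * 1.00000000 * 0.46186274 - 10.8400 * 0.96681318 * 0.37413982 = 0.6975


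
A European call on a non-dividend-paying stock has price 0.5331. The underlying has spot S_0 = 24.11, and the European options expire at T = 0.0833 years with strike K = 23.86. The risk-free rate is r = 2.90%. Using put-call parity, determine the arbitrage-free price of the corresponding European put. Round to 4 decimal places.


Answer: Put price = 0.2255

Derivation:
Put-call parity: C - P = S_0 * exp(-qT) - K * exp(-rT).
S_0 * exp(-qT) = 24.1100 * 1.00000000 = 24.11000000
K * exp(-rT) = 23.8600 * 0.99758722 = 23.80243096
P = C - S*exp(-qT) + K*exp(-rT)
P = 0.5331 - 24.11000000 + 23.80243096 = 0.2255


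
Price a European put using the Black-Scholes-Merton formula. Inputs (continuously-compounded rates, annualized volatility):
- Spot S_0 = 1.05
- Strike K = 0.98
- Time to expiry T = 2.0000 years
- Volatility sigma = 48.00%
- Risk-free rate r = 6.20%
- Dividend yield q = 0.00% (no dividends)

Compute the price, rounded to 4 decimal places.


Answer: Price = 0.1722

Derivation:
d1 = (ln(S/K) + (r - q + 0.5*sigma^2) * T) / (sigma * sqrt(T)) = 0.62371661
d2 = d1 - sigma * sqrt(T) = -0.05510590
exp(-rT) = 0.88337984; exp(-qT) = 1.00000000
P = K * exp(-rT) * N(-d2) - S_0 * exp(-qT) * N(-d1)
N(-d1) = 0.26640686; N(-d2) = 0.52197295
P = 0.9800 * 0.88337984 * 0.52197295 - 1.0500 * 1.00000000 * 0.26640686 = 0.1722


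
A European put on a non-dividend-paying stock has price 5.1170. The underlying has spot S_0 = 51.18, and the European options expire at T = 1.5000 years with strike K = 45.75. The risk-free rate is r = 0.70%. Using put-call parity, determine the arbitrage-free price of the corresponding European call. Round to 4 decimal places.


Put-call parity: C - P = S_0 * exp(-qT) - K * exp(-rT).
S_0 * exp(-qT) = 51.1800 * 1.00000000 = 51.18000000
K * exp(-rT) = 45.7500 * 0.98955493 = 45.27213816
C = P + S*exp(-qT) - K*exp(-rT)
C = 5.1170 + 51.18000000 - 45.27213816 = 11.0249

Answer: Call price = 11.0249


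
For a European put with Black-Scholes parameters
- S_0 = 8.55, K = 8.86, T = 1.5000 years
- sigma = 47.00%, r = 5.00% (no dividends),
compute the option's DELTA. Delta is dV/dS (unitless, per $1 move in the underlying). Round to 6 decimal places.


Answer: Delta = -0.360832

Derivation:
d1 = 0.3562348843; d2 = -0.2193952053
phi(d1) = 0.3744151091; exp(-qT) = 1.0000000000; exp(-rT) = 0.9277434863
N(-d1) = 0.3608323347
Delta = -exp(-qT) * N(-d1) = -1.0000000000 * 0.3608323347 = -0.360832


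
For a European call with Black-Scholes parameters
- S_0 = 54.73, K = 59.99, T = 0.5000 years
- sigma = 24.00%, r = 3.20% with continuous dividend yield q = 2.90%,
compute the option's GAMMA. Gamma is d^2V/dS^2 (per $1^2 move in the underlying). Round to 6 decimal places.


d1 = -0.4470439645; d2 = -0.6167495920
phi(d1) = 0.3610052830; exp(-qT) = 0.9856046187; exp(-rT) = 0.9841273201
Gamma = exp(-qT) * phi(d1) / (S * sigma * sqrt(T)) = 0.9856046187 * 0.3610052830 / (54.7300 * 0.2400 * 0.7071067812) = 0.038308

Answer: Gamma = 0.038308


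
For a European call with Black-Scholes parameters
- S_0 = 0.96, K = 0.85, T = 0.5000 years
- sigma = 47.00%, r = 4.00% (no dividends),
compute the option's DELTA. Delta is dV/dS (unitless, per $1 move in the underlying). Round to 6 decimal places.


Answer: Delta = 0.723253

Derivation:
d1 = 0.5925312153; d2 = 0.2601910281
phi(d1) = 0.3347118878; exp(-qT) = 1.0000000000; exp(-rT) = 0.9801986733
N(d1) = 0.7232525378
Delta = exp(-qT) * N(d1) = 1.0000000000 * 0.7232525378 = 0.723253


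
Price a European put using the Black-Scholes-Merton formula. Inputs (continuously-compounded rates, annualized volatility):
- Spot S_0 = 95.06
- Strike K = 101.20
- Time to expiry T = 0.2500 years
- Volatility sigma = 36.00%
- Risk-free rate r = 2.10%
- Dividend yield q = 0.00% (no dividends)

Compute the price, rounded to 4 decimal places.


Answer: Price = 10.1753

Derivation:
d1 = (ln(S/K) + (r - q + 0.5*sigma^2) * T) / (sigma * sqrt(T)) = -0.22855825
d2 = d1 - sigma * sqrt(T) = -0.40855825
exp(-rT) = 0.99476376; exp(-qT) = 1.00000000
P = K * exp(-rT) * N(-d2) - S_0 * exp(-qT) * N(-d1)
N(-d1) = 0.59039386; N(-d2) = 0.65856806
P = 101.2000 * 0.99476376 * 0.65856806 - 95.0600 * 1.00000000 * 0.59039386 = 10.1753
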